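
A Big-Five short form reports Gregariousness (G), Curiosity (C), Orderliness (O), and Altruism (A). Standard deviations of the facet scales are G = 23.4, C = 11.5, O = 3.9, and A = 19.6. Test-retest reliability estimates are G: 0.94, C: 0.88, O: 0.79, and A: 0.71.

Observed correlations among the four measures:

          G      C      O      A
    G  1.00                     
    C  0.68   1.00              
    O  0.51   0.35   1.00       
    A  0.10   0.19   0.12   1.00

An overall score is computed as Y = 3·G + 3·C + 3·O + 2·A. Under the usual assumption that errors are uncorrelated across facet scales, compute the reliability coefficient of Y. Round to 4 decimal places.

Var(Y) = 3²·23.4² + 3²·11.5² + 3²·3.9² + 2²·19.6² + 2·[9·23.4·11.5·0.68 + 9·23.4·3.9·0.51 + 6·23.4·19.6·0.10 + 9·11.5·3.9·0.35 + 6·11.5·19.6·0.19 + 6·3.9·19.6·0.12] = 7791.82 + 5588.46 = 13380.3.
Because errors are independent across components, Cov(Tᵢ,Tⱼ) = Cov(Xᵢ,Xⱼ); the off-diagonal part of the true-score variance is the same as above.
True-score variance = [3²·23.4²·0.94 + 3²·11.5²·0.88 + 3²·3.9²·0.79 + 2²·19.6²·0.71] + 5588.46 = 6878.94 + 5588.46 = 12467.4.
Reliability = 12467.4 / 13380.3 = 0.9318.

0.9318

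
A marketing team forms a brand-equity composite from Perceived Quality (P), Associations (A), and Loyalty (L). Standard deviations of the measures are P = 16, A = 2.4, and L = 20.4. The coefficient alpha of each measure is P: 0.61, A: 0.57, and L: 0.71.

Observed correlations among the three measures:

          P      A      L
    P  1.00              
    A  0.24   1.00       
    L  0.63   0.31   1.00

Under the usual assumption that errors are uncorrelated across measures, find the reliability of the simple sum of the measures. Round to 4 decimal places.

Var(P+A+L) = 16² + 2.4² + 20.4² + 2·[16·2.4·0.24 + 16·20.4·0.63 + 2.4·20.4·0.31] = 677.92 + 460.051 = 1137.97.
Because errors are independent across components, Cov(Tᵢ,Tⱼ) = Cov(Xᵢ,Xⱼ); the off-diagonal part of the true-score variance is the same as above.
True-score variance = [16²·0.61 + 2.4²·0.57 + 20.4²·0.71] + 460.051 = 454.917 + 460.051 = 914.968.
Reliability = 914.968 / 1137.97 = 0.8040.

0.8040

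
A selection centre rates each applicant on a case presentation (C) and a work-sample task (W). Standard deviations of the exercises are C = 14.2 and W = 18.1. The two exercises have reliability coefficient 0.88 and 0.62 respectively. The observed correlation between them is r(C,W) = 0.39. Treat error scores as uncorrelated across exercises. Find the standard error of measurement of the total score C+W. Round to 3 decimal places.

Var(total) = 529.25 + 200.476 = 729.726.
True-score variance = 380.561 + 200.476 = 581.037, so reliability = 0.7962.
Error variance = 729.726 − 581.037 = 148.689; SEM = √148.689 = 12.194.

12.194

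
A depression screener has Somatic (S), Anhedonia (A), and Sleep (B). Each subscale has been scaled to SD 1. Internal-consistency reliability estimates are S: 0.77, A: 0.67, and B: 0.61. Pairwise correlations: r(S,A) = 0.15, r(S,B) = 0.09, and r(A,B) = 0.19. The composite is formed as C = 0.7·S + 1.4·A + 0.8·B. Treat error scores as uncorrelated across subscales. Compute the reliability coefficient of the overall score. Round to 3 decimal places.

Var(C) = 0.7² + 1.4² + 0.8² + 2·[0.98·0.15 + 0.56·0.09 + 1.12·0.19] = 3.09 + 0.8204 = 3.9104.
Under uncorrelated errors the observed covariances equal the true-score covariances, so only the own-variance terms attenuate.
True-score variance = [0.7²·0.77 + 1.4²·0.67 + 0.8²·0.61] + 0.8204 = 2.0809 + 0.8204 = 2.9013.
Reliability = 2.9013 / 3.9104 = 0.742.

0.742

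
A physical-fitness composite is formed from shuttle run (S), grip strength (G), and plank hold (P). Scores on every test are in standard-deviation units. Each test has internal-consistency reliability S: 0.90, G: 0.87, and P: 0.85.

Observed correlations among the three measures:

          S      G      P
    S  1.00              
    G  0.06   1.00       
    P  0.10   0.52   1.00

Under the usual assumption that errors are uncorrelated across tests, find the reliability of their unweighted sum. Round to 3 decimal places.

0.913

Var(S+G+P) = 3 + 2·[0.06 + 0.10 + 0.52] = 3 + 1.36 = 4.36.
With uncorrelated errors the cross-covariances are all true-score covariance, so they carry over unchanged; only the diagonal terms shrink to ρᵢσᵢ².
True-score variance = [0.90 + 0.87 + 0.85] + 1.36 = 2.62 + 1.36 = 3.98.
Reliability = 3.98 / 4.36 = 0.913.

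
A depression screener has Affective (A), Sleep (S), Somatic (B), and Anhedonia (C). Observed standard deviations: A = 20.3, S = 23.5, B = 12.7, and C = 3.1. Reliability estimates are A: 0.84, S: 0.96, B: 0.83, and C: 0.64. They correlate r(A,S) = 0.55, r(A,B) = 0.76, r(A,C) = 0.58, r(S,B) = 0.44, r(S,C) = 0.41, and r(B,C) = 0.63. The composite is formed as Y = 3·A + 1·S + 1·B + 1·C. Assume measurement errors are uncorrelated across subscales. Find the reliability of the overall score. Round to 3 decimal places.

0.917

Var(Y) = 3²·20.3² + 23.5² + 12.7² + 3.1² + 2·[3·20.3·23.5·0.55 + 3·20.3·12.7·0.76 + 3·20.3·3.1·0.58 + 23.5·12.7·0.44 + 23.5·3.1·0.41 + 12.7·3.1·0.63] = 4431.96 + 3340.85 = 7772.81.
With uncorrelated errors the cross-covariances are all true-score covariance, so they carry over unchanged; only the diagonal terms shrink to ρᵢσᵢ².
True-score variance = [3²·20.3²·0.84 + 23.5²·0.96 + 12.7²·0.83 + 3.1²·0.64] + 3340.85 = 3785.58 + 3340.85 = 7126.44.
Reliability = 7126.44 / 7772.81 = 0.917.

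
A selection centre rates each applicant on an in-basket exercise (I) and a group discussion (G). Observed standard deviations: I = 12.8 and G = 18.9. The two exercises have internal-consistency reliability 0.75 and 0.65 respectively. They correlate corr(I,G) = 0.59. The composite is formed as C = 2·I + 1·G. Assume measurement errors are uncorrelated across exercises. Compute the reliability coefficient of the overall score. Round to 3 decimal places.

0.818

Var(C) = 2²·12.8² + 18.9² + 2·[2·12.8·18.9·0.59] = 1012.57 + 570.931 = 1583.5.
Because errors are independent across components, Cov(Tᵢ,Tⱼ) = Cov(Xᵢ,Xⱼ); the off-diagonal part of the true-score variance is the same as above.
True-score variance = [2²·12.8²·0.75 + 18.9²·0.65] + 570.931 = 723.707 + 570.931 = 1294.64.
Reliability = 1294.64 / 1583.5 = 0.818.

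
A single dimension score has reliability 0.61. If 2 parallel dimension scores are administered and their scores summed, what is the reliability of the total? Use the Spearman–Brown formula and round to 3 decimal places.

ρ_k = kρ / (1 + (k−1)ρ) = 2·0.61 / (1 + 1·0.61) = 1.220 / 1.610 = 0.758.

0.758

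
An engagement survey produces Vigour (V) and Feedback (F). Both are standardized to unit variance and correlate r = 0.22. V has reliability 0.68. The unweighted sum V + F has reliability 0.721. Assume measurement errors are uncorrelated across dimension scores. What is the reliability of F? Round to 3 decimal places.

0.639

Var(V+F) = 2 + 2·0.22 = 2.440.
True-score variance = ρ_V + ρ_F + 2·0.22, so 0.721 = (0.68 + ρ_F + 0.44) / 2.440.
ρ_F = 0.721·2.440 − 0.68 − 0.44 = 0.639.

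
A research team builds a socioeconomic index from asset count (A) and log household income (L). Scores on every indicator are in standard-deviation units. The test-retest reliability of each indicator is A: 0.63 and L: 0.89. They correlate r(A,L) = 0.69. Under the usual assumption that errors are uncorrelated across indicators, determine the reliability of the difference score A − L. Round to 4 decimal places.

0.2258

Var(A−L) = 1 + 1 − 2·0.69 = 2 − 1.38 = 0.62.
With uncorrelated errors the cross-covariances are all true-score covariance, so they carry over unchanged; only the diagonal terms shrink to ρᵢσᵢ².
True-score variance = [0.63 + 0.89] − 1.38 = 1.52 − 1.38 = 0.14.
Reliability = 0.14 / 0.62 = 0.2258.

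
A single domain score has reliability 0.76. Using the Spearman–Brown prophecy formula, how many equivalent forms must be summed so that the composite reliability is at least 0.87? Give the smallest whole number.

k ≥ ρ*(1−ρ₁)/(ρ₁(1−ρ*)) = 0.87·0.24 / (0.76·0.13) = 2.113.
Smallest integer k = 3.

3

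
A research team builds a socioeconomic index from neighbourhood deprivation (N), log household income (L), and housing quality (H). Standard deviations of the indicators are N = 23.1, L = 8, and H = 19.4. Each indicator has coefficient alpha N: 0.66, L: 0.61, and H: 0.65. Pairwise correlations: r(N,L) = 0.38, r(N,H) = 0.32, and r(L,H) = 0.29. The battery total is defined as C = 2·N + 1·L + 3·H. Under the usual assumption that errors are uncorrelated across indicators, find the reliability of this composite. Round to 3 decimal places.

Var(C) = 2²·23.1² + 8² + 3²·19.4² + 2·[2·23.1·8·0.38 + 6·23.1·19.4·0.32 + 3·8·19.4·0.29] = 5585.68 + 2271.8 = 7857.48.
Under uncorrelated errors the observed covariances equal the true-score covariances, so only the own-variance terms attenuate.
True-score variance = [2²·23.1²·0.66 + 8²·0.61 + 3²·19.4²·0.65] + 2271.8 = 3649.48 + 2271.8 = 5921.28.
Reliability = 5921.28 / 7857.48 = 0.754.

0.754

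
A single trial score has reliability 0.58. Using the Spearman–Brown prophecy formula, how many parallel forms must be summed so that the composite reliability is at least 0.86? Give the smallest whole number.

k ≥ ρ*(1−ρ₁)/(ρ₁(1−ρ*)) = 0.86·0.42 / (0.58·0.14) = 4.448.
Smallest integer k = 5.

5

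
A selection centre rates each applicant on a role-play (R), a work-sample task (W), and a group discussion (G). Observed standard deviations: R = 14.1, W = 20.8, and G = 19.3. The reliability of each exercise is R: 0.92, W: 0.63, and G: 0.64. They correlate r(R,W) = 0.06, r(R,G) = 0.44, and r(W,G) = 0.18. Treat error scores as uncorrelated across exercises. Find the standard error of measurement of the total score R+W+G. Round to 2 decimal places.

17.61

Var(total) = 1003.94 + 419.186 = 1423.13.
True-score variance = 693.862 + 419.186 = 1113.05, so reliability = 0.7821.
Error variance = 1423.13 − 1113.05 = 310.078; SEM = √310.078 = 17.61.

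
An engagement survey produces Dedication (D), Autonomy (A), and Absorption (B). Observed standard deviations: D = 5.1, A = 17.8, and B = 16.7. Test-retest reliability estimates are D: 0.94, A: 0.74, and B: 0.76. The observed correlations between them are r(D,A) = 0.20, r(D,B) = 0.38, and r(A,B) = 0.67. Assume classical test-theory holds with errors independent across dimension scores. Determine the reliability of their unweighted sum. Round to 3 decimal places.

0.865

Var(D+A+B) = 5.1² + 17.8² + 16.7² + 2·[5.1·17.8·0.20 + 5.1·16.7·0.38 + 17.8·16.7·0.67] = 621.74 + 499.37 = 1121.11.
Under uncorrelated errors the observed covariances equal the true-score covariances, so only the own-variance terms attenuate.
True-score variance = [5.1²·0.94 + 17.8²·0.74 + 16.7²·0.76] + 499.37 = 470.867 + 499.37 = 970.237.
Reliability = 970.237 / 1121.11 = 0.865.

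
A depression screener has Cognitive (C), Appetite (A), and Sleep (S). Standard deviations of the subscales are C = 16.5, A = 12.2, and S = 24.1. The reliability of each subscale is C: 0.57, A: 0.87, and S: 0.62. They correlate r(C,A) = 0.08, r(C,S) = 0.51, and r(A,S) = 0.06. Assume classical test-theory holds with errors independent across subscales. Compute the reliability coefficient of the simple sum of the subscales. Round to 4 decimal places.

Var(C+A+S) = 16.5² + 12.2² + 24.1² + 2·[16.5·12.2·0.08 + 16.5·24.1·0.51 + 12.2·24.1·0.06] = 1001.9 + 473.093 = 1474.99.
Because errors are independent across components, Cov(Tᵢ,Tⱼ) = Cov(Xᵢ,Xⱼ); the off-diagonal part of the true-score variance is the same as above.
True-score variance = [16.5²·0.57 + 12.2²·0.87 + 24.1²·0.62] + 473.093 = 644.775 + 473.093 = 1117.87.
Reliability = 1117.87 / 1474.99 = 0.7579.

0.7579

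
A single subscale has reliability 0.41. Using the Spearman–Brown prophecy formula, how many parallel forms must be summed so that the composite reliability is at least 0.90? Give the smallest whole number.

13

k ≥ ρ*(1−ρ₁)/(ρ₁(1−ρ*)) = 0.90·0.59 / (0.41·0.10) = 12.951.
Smallest integer k = 13.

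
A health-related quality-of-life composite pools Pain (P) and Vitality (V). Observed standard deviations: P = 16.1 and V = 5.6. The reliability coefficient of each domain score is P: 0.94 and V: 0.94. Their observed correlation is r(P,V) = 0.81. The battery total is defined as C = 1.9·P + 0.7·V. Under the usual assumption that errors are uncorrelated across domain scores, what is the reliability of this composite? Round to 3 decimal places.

Var(C) = 1.9²·16.1² + 0.7²·5.6² + 2·[1.33·16.1·5.6·0.81] = 951.115 + 194.259 = 1145.37.
Under uncorrelated errors the observed covariances equal the true-score covariances, so only the own-variance terms attenuate.
True-score variance = [1.9²·16.1²·0.94 + 0.7²·5.6²·0.94] + 194.259 = 894.048 + 194.259 = 1088.31.
Reliability = 1088.31 / 1145.37 = 0.950.

0.950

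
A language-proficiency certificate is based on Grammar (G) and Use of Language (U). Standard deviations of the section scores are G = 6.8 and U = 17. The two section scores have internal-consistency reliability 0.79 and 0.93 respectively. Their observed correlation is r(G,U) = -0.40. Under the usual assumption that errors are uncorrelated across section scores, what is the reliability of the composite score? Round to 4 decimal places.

0.8767

Var(G+U) = 6.8² + 17² + 2·[6.8·17·(-0.40)] = 335.24 − 92.48 = 242.76.
With uncorrelated errors the cross-covariances are all true-score covariance, so they carry over unchanged; only the diagonal terms shrink to ρᵢσᵢ².
True-score variance = [6.8²·0.79 + 17²·0.93] − 92.48 = 305.3 − 92.48 = 212.82.
Reliability = 212.82 / 242.76 = 0.8767.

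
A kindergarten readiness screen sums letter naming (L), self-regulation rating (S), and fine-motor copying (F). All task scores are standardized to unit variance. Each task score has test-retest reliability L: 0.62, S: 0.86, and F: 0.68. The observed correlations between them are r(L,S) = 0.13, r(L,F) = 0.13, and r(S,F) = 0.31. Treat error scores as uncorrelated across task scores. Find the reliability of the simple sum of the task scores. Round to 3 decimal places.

0.797

Var(L+S+F) = 3 + 2·[0.13 + 0.13 + 0.31] = 3 + 1.14 = 4.14.
Because errors are independent across components, Cov(Tᵢ,Tⱼ) = Cov(Xᵢ,Xⱼ); the off-diagonal part of the true-score variance is the same as above.
True-score variance = [0.62 + 0.86 + 0.68] + 1.14 = 2.16 + 1.14 = 3.3.
Reliability = 3.3 / 4.14 = 0.797.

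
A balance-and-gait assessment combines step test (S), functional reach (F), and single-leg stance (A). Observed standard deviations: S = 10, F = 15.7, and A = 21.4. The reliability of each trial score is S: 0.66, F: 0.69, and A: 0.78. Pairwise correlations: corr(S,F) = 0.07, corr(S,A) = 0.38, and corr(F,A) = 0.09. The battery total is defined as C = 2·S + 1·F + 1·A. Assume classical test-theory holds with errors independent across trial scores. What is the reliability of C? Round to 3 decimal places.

Var(C) = 2²·10² + 15.7² + 21.4² + 2·[2·10·15.7·0.07 + 2·10·21.4·0.38 + 15.7·21.4·0.09] = 1104.45 + 429.716 = 1534.17.
With uncorrelated errors the cross-covariances are all true-score covariance, so they carry over unchanged; only the diagonal terms shrink to ρᵢσᵢ².
True-score variance = [2²·10²·0.66 + 15.7²·0.69 + 21.4²·0.78] + 429.716 = 791.287 + 429.716 = 1221.
Reliability = 1221 / 1534.17 = 0.796.

0.796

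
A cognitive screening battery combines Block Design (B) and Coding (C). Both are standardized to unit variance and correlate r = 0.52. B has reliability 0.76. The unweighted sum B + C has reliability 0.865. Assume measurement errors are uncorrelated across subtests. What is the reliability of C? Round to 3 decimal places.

Var(B+C) = 2 + 2·0.52 = 3.040.
True-score variance = ρ_B + ρ_C + 2·0.52, so 0.865 = (0.76 + ρ_C + 1.04) / 3.040.
ρ_C = 0.865·3.040 − 0.76 − 1.04 = 0.830.

0.830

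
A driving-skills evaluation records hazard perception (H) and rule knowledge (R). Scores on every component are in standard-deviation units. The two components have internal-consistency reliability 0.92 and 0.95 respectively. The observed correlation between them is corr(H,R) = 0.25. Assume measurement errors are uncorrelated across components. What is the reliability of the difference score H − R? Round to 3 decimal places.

0.913

Var(H−R) = 1 + 1 − 2·0.25 = 2 − 0.5 = 1.5.
Under uncorrelated errors the observed covariances equal the true-score covariances, so only the own-variance terms attenuate.
True-score variance = [0.92 + 0.95] − 0.5 = 1.87 − 0.5 = 1.37.
Reliability = 1.37 / 1.5 = 0.913.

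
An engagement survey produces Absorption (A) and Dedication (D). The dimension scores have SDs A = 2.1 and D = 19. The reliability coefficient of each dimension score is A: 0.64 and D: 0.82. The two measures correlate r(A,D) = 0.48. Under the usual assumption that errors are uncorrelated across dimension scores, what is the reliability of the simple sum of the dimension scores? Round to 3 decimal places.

Var(A+D) = 2.1² + 19² + 2·[2.1·19·0.48] = 365.41 + 38.304 = 403.714.
With uncorrelated errors the cross-covariances are all true-score covariance, so they carry over unchanged; only the diagonal terms shrink to ρᵢσᵢ².
True-score variance = [2.1²·0.64 + 19²·0.82] + 38.304 = 298.842 + 38.304 = 337.146.
Reliability = 337.146 / 403.714 = 0.835.

0.835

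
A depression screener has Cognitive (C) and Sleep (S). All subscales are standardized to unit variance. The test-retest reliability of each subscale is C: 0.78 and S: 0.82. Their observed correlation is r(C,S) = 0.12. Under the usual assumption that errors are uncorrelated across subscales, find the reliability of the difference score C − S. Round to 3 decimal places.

0.773

Var(C−S) = 1 + 1 − 2·0.12 = 2 − 0.24 = 1.76.
With uncorrelated errors the cross-covariances are all true-score covariance, so they carry over unchanged; only the diagonal terms shrink to ρᵢσᵢ².
True-score variance = [0.78 + 0.82] − 0.24 = 1.6 − 0.24 = 1.36.
Reliability = 1.36 / 1.76 = 0.773.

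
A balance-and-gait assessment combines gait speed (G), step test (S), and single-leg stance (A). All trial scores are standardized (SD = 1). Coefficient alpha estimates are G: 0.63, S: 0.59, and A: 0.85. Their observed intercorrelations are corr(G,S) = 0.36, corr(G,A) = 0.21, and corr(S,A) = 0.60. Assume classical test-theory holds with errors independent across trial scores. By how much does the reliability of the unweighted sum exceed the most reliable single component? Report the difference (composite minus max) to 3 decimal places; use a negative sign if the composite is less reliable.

Var(sum) = 3 + 2.34 = 5.34; true-score variance = 2.07 + 2.34 = 4.41; composite reliability = 0.8258.
Max component reliability = 0.8500.
Difference = 0.8258 − 0.8500 = -0.024.

-0.024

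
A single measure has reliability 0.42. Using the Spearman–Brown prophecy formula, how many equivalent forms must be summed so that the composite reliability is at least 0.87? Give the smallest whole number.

10

k ≥ ρ*(1−ρ₁)/(ρ₁(1−ρ*)) = 0.87·0.58 / (0.42·0.13) = 9.242.
Smallest integer k = 10.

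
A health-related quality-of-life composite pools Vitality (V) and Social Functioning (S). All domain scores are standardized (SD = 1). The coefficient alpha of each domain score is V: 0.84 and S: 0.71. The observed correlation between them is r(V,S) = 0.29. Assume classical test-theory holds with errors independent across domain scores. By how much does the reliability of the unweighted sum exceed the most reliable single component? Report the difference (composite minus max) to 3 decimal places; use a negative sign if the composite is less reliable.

Var(sum) = 2 + 0.58 = 2.58; true-score variance = 1.55 + 0.58 = 2.13; composite reliability = 0.8256.
Max component reliability = 0.8400.
Difference = 0.8256 − 0.8400 = -0.014.

-0.014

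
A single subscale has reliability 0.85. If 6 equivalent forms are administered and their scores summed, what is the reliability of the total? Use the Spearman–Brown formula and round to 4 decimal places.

ρ_k = kρ / (1 + (k−1)ρ) = 6·0.85 / (1 + 5·0.85) = 5.100 / 5.250 = 0.9714.

0.9714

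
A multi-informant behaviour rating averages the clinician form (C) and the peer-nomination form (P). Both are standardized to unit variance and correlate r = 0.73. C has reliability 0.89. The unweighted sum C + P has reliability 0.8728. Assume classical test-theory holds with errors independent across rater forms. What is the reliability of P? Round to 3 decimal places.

0.670

Var(C+P) = 2 + 2·0.73 = 3.460.
True-score variance = ρ_C + ρ_P + 2·0.73, so 0.8728 = (0.89 + ρ_P + 1.46) / 3.460.
ρ_P = 0.8728·3.460 − 0.89 − 1.46 = 0.670.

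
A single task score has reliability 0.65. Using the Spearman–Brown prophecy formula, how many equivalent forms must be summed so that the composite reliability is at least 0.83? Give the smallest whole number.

3

k ≥ ρ*(1−ρ₁)/(ρ₁(1−ρ*)) = 0.83·0.35 / (0.65·0.17) = 2.629.
Smallest integer k = 3.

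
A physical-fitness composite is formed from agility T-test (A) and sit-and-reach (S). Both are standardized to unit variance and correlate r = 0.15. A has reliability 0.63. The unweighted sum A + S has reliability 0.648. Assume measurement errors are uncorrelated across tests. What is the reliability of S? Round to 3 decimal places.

0.560

Var(A+S) = 2 + 2·0.15 = 2.300.
True-score variance = ρ_A + ρ_S + 2·0.15, so 0.648 = (0.63 + ρ_S + 0.30) / 2.300.
ρ_S = 0.648·2.300 − 0.63 − 0.30 = 0.560.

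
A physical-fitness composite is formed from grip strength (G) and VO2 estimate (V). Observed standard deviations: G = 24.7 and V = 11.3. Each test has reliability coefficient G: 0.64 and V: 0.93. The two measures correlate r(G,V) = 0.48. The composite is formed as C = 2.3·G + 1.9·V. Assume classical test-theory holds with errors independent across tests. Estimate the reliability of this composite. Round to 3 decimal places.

0.754

Var(C) = 2.3²·24.7² + 1.9²·11.3² + 2·[4.37·24.7·11.3·0.48] = 3688.34 + 1170.92 = 4859.26.
With uncorrelated errors the cross-covariances are all true-score covariance, so they carry over unchanged; only the diagonal terms shrink to ρᵢσᵢ².
True-score variance = [2.3²·24.7²·0.64 + 1.9²·11.3²·0.93] + 1170.92 = 2494.21 + 1170.92 = 3665.14.
Reliability = 3665.14 / 4859.26 = 0.754.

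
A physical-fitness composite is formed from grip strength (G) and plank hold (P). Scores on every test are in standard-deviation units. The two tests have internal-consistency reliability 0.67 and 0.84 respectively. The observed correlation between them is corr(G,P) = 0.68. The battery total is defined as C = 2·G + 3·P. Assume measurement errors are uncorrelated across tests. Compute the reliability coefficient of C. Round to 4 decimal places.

Var(C) = 2² + 3² + 2·[6·0.68] = 13 + 8.16 = 21.16.
With uncorrelated errors the cross-covariances are all true-score covariance, so they carry over unchanged; only the diagonal terms shrink to ρᵢσᵢ².
True-score variance = [2²·0.67 + 3²·0.84] + 8.16 = 10.24 + 8.16 = 18.4.
Reliability = 18.4 / 21.16 = 0.8696.

0.8696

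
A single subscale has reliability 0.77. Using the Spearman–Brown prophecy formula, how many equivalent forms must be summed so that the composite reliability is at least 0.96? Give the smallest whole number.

8

k ≥ ρ*(1−ρ₁)/(ρ₁(1−ρ*)) = 0.96·0.23 / (0.77·0.04) = 7.169.
Smallest integer k = 8.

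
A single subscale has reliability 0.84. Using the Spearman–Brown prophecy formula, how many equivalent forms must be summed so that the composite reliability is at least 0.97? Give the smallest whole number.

k ≥ ρ*(1−ρ₁)/(ρ₁(1−ρ*)) = 0.97·0.16 / (0.84·0.03) = 6.159.
Smallest integer k = 7.

7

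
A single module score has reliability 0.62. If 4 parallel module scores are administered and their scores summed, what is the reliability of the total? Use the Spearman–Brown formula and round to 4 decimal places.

ρ_k = kρ / (1 + (k−1)ρ) = 4·0.62 / (1 + 3·0.62) = 2.480 / 2.860 = 0.8671.

0.8671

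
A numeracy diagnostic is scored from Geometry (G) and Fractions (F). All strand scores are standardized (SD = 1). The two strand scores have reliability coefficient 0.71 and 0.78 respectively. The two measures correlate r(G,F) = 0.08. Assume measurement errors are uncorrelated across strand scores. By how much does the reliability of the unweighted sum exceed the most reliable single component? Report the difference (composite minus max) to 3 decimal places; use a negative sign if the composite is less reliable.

-0.016

Var(sum) = 2 + 0.16 = 2.16; true-score variance = 1.49 + 0.16 = 1.65; composite reliability = 0.7639.
Max component reliability = 0.7800.
Difference = 0.7639 − 0.7800 = -0.016.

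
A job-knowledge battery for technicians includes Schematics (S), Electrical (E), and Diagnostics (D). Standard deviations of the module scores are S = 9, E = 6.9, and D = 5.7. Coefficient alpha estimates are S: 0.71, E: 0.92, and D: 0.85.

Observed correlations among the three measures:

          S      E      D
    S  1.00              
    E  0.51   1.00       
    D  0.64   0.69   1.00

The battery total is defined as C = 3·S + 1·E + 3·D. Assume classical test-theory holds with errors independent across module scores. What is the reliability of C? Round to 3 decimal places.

0.871

Var(C) = 3²·9² + 6.9² + 3²·5.7² + 2·[3·9·6.9·0.51 + 9·9·5.7·0.64 + 3·6.9·5.7·0.69] = 1069.02 + 943.828 = 2012.85.
With uncorrelated errors the cross-covariances are all true-score covariance, so they carry over unchanged; only the diagonal terms shrink to ρᵢσᵢ².
True-score variance = [3²·9²·0.71 + 6.9²·0.92 + 3²·5.7²·0.85] + 943.828 = 809.94 + 943.828 = 1753.77.
Reliability = 1753.77 / 2012.85 = 0.871.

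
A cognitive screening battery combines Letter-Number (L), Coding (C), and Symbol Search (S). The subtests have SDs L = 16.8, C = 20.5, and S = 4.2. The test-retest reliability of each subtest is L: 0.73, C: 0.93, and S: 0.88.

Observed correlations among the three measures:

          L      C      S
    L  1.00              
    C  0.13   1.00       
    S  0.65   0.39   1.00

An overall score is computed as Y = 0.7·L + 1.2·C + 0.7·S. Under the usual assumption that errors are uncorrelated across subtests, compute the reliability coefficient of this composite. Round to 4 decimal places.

0.9131

Var(Y) = 0.7²·16.8² + 1.2²·20.5² + 0.7²·4.2² + 2·[0.84·16.8·20.5·0.13 + 0.49·16.8·4.2·0.65 + 0.84·20.5·4.2·0.39] = 752.101 + 176.576 = 928.678.
Under uncorrelated errors the observed covariances equal the true-score covariances, so only the own-variance terms attenuate.
True-score variance = [0.7²·16.8²·0.73 + 1.2²·20.5²·0.93 + 0.7²·4.2²·0.88] + 176.576 = 671.362 + 176.576 = 847.939.
Reliability = 847.939 / 928.678 = 0.9131.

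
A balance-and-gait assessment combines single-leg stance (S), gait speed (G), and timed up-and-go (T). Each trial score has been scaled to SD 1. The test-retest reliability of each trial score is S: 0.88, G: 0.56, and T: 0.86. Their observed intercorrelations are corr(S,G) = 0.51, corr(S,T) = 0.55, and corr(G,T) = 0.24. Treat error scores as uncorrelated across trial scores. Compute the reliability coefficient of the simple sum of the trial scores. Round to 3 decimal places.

0.875

Var(S+G+T) = 3 + 2·[0.51 + 0.55 + 0.24] = 3 + 2.6 = 5.6.
With uncorrelated errors the cross-covariances are all true-score covariance, so they carry over unchanged; only the diagonal terms shrink to ρᵢσᵢ².
True-score variance = [0.88 + 0.56 + 0.86] + 2.6 = 2.3 + 2.6 = 4.9.
Reliability = 4.9 / 5.6 = 0.875.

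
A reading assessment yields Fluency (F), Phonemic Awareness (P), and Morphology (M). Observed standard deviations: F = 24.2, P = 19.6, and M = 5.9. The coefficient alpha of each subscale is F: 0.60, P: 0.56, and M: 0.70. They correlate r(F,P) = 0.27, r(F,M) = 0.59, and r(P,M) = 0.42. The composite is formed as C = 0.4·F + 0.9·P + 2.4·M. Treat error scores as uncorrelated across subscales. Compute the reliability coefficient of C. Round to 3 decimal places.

Var(C) = 0.4²·24.2² + 0.9²·19.6² + 2.4²·5.9² + 2·[0.36·24.2·19.6·0.27 + 0.96·24.2·5.9·0.59 + 2.16·19.6·5.9·0.42] = 605.378 + 463.766 = 1069.14.
Because errors are independent across components, Cov(Tᵢ,Tⱼ) = Cov(Xᵢ,Xⱼ); the off-diagonal part of the true-score variance is the same as above.
True-score variance = [0.4²·24.2²·0.60 + 0.9²·19.6²·0.56 + 2.4²·5.9²·0.70] + 463.766 = 370.83 + 463.766 = 834.597.
Reliability = 834.597 / 1069.14 = 0.781.

0.781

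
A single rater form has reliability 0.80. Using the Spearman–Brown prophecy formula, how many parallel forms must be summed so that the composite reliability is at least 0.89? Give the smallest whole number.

k ≥ ρ*(1−ρ₁)/(ρ₁(1−ρ*)) = 0.89·0.20 / (0.80·0.11) = 2.023.
Smallest integer k = 3.

3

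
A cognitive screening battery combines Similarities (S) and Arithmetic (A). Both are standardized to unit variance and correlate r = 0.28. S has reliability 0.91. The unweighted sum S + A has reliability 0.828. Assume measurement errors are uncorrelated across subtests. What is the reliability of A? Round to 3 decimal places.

Var(S+A) = 2 + 2·0.28 = 2.560.
True-score variance = ρ_S + ρ_A + 2·0.28, so 0.828 = (0.91 + ρ_A + 0.56) / 2.560.
ρ_A = 0.828·2.560 − 0.91 − 0.56 = 0.650.

0.650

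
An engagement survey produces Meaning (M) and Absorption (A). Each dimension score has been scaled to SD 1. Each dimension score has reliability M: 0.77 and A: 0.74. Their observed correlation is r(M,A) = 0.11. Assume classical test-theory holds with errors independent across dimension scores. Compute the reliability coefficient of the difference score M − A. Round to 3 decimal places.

0.725

Var(M−A) = 1 + 1 − 2·0.11 = 2 − 0.22 = 1.78.
Because errors are independent across components, Cov(Tᵢ,Tⱼ) = Cov(Xᵢ,Xⱼ); the off-diagonal part of the true-score variance is the same as above.
True-score variance = [0.77 + 0.74] − 0.22 = 1.51 − 0.22 = 1.29.
Reliability = 1.29 / 1.78 = 0.725.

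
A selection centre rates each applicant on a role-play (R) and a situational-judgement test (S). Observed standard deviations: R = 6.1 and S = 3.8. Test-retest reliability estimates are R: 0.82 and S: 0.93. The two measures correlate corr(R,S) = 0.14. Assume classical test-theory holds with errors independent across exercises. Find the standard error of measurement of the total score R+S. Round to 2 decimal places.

2.78

Var(total) = 51.65 + 6.4904 = 58.1404.
True-score variance = 43.9414 + 6.4904 = 50.4318, so reliability = 0.8674.
Error variance = 58.1404 − 50.4318 = 7.7086; SEM = √7.7086 = 2.78.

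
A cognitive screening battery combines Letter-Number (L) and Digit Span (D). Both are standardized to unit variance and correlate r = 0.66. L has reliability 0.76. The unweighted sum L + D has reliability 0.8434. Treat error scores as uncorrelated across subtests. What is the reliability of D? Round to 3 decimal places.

Var(L+D) = 2 + 2·0.66 = 3.320.
True-score variance = ρ_L + ρ_D + 2·0.66, so 0.8434 = (0.76 + ρ_D + 1.32) / 3.320.
ρ_D = 0.8434·3.320 − 0.76 − 1.32 = 0.720.

0.720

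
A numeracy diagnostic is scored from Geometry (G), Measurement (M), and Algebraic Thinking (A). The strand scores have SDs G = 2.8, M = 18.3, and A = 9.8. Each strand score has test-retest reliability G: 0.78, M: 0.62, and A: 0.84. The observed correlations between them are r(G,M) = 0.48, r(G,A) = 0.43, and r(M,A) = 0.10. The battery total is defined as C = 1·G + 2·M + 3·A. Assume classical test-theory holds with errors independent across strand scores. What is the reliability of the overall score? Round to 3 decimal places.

0.750

Var(C) = 2.8² + 2²·18.3² + 3²·9.8² + 2·[2·2.8·18.3·0.48 + 3·2.8·9.8·0.43 + 6·18.3·9.8·0.10] = 2211.76 + 384.384 = 2596.14.
With uncorrelated errors the cross-covariances are all true-score covariance, so they carry over unchanged; only the diagonal terms shrink to ρᵢσᵢ².
True-score variance = [2.8²·0.78 + 2²·18.3²·0.62 + 3²·9.8²·0.84] + 384.384 = 1562.7 + 384.384 = 1947.09.
Reliability = 1947.09 / 2596.14 = 0.750.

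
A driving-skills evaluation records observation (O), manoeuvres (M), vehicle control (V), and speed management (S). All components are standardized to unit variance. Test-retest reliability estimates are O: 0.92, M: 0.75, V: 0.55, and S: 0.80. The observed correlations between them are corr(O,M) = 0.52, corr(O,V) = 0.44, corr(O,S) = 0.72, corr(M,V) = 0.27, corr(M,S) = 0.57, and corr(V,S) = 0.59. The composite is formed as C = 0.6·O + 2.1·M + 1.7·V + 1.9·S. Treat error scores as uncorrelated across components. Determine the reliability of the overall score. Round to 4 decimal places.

0.8759

Var(C) = 0.6² + 2.1² + 1.7² + 1.9² + 2·[1.26·0.52 + 1.02·0.44 + 1.14·0.72 + 3.57·0.27 + 3.99·0.57 + 3.23·0.59] = 11.27 + 14.1374 = 25.4074.
Under uncorrelated errors the observed covariances equal the true-score covariances, so only the own-variance terms attenuate.
True-score variance = [0.6²·0.92 + 2.1²·0.75 + 1.7²·0.55 + 1.9²·0.80] + 14.1374 = 8.1162 + 14.1374 = 22.2536.
Reliability = 22.2536 / 25.4074 = 0.8759.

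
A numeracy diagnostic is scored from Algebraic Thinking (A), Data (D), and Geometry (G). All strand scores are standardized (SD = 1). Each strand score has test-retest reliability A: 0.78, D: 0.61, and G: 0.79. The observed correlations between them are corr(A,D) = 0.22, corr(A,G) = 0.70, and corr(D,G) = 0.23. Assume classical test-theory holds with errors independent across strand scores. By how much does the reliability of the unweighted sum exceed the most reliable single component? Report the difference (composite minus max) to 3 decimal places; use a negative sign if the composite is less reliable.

0.055

Var(sum) = 3 + 2.3 = 5.3; true-score variance = 2.18 + 2.3 = 4.48; composite reliability = 0.8453.
Max component reliability = 0.7900.
Difference = 0.8453 − 0.7900 = 0.055.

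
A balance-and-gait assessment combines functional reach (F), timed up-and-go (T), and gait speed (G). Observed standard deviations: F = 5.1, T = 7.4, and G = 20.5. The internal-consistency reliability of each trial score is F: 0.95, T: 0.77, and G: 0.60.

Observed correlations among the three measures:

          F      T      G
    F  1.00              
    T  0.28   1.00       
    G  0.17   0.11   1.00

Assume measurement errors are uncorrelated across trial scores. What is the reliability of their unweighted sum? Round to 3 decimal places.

Var(F+T+G) = 5.1² + 7.4² + 20.5² + 2·[5.1·7.4·0.28 + 5.1·20.5·0.17 + 7.4·20.5·0.11] = 501.02 + 90.0554 = 591.075.
With uncorrelated errors the cross-covariances are all true-score covariance, so they carry over unchanged; only the diagonal terms shrink to ρᵢσᵢ².
True-score variance = [5.1²·0.95 + 7.4²·0.77 + 20.5²·0.60] + 90.0554 = 319.025 + 90.0554 = 409.08.
Reliability = 409.08 / 591.075 = 0.692.

0.692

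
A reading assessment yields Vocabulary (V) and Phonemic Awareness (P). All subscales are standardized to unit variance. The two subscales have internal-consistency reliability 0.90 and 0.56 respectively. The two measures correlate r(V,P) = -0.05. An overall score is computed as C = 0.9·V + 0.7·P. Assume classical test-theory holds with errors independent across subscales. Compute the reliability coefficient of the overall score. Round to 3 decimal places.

Var(C) = 0.9² + 0.7² + 2·[0.63·(-0.05)] = 1.3 − 0.063 = 1.237.
With uncorrelated errors the cross-covariances are all true-score covariance, so they carry over unchanged; only the diagonal terms shrink to ρᵢσᵢ².
True-score variance = [0.9²·0.90 + 0.7²·0.56] − 0.063 = 1.0034 − 0.063 = 0.9404.
Reliability = 0.9404 / 1.237 = 0.760.

0.760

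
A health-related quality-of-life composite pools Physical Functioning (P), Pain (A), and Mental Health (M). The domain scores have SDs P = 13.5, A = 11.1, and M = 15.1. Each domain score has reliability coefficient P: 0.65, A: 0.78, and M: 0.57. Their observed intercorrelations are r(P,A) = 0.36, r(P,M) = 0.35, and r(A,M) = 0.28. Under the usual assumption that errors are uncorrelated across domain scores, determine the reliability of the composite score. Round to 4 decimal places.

Var(P+A+M) = 13.5² + 11.1² + 15.1² + 2·[13.5·11.1·0.36 + 13.5·15.1·0.35 + 11.1·15.1·0.28] = 533.47 + 344.449 = 877.919.
With uncorrelated errors the cross-covariances are all true-score covariance, so they carry over unchanged; only the diagonal terms shrink to ρᵢσᵢ².
True-score variance = [13.5²·0.65 + 11.1²·0.78 + 15.1²·0.57] + 344.449 = 344.532 + 344.449 = 688.981.
Reliability = 688.981 / 877.919 = 0.7848.

0.7848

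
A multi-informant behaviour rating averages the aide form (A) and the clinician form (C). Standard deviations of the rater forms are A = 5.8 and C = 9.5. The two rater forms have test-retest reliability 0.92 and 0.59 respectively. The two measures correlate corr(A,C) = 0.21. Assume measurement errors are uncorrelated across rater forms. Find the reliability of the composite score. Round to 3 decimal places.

0.730

Var(A+C) = 5.8² + 9.5² + 2·[5.8·9.5·0.21] = 123.89 + 23.142 = 147.032.
With uncorrelated errors the cross-covariances are all true-score covariance, so they carry over unchanged; only the diagonal terms shrink to ρᵢσᵢ².
True-score variance = [5.8²·0.92 + 9.5²·0.59] + 23.142 = 84.1963 + 23.142 = 107.338.
Reliability = 107.338 / 147.032 = 0.730.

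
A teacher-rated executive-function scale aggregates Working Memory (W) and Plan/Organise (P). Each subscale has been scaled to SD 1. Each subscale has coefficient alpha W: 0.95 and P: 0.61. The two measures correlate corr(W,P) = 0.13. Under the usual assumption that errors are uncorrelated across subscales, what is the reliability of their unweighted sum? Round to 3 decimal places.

Var(W+P) = 2 + 2·[0.13] = 2 + 0.26 = 2.26.
Under uncorrelated errors the observed covariances equal the true-score covariances, so only the own-variance terms attenuate.
True-score variance = [0.95 + 0.61] + 0.26 = 1.56 + 0.26 = 1.82.
Reliability = 1.82 / 2.26 = 0.805.

0.805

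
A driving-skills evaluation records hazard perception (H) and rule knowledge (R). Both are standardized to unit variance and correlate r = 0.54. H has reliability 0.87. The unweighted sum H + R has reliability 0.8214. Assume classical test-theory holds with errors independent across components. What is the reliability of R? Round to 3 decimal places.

Var(H+R) = 2 + 2·0.54 = 3.080.
True-score variance = ρ_H + ρ_R + 2·0.54, so 0.8214 = (0.87 + ρ_R + 1.08) / 3.080.
ρ_R = 0.8214·3.080 − 0.87 − 1.08 = 0.580.

0.580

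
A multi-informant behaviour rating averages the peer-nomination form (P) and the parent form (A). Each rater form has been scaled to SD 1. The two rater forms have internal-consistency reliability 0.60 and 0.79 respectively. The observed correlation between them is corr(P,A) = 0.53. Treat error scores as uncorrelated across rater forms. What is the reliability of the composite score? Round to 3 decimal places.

Var(P+A) = 2 + 2·[0.53] = 2 + 1.06 = 3.06.
Under uncorrelated errors the observed covariances equal the true-score covariances, so only the own-variance terms attenuate.
True-score variance = [0.60 + 0.79] + 1.06 = 1.39 + 1.06 = 2.45.
Reliability = 2.45 / 3.06 = 0.801.

0.801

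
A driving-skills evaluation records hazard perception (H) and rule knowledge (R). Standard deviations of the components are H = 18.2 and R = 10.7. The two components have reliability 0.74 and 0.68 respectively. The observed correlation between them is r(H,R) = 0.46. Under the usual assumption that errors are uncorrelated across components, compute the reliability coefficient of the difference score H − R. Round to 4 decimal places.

0.5395

Var(H−R) = 18.2² + 10.7² − 2·18.2·10.7·0.46 = 445.73 − 179.161 = 266.569.
Because errors are independent across components, Cov(Tᵢ,Tⱼ) = Cov(Xᵢ,Xⱼ); the off-diagonal part of the true-score variance is the same as above.
True-score variance = [18.2²·0.74 + 10.7²·0.68] − 179.161 = 322.971 − 179.161 = 143.81.
Reliability = 143.81 / 266.569 = 0.5395.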